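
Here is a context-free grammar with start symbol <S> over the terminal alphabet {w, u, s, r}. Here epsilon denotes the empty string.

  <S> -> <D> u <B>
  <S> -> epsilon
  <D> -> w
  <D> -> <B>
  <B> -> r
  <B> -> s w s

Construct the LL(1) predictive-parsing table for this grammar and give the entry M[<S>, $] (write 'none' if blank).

FIRST(<B>): from <B>->r we get {r}; from <B>->s w s we get {s}. So FIRST(<B>) = {r, s}.
FIRST(<D>): from <D>->w we get {w}; from <D>-><B> we get {r, s}. So FIRST(<D>) = {r, s, w}.
FIRST(<S>): from <S>-><D> u <B> we get {r, s, w}; from <S>->epsilon we get {epsilon}. So FIRST(<S>) = {epsilon, r, s, w}.
FOLLOW(<S>) includes $ since <S> is the start symbol.
FOLLOW(<S>): <S> appears on no right-hand side. Thus FOLLOW(<S>) = {$}.
For <S> -> <D> u <B>: FIRST(<D> u <B>) = {r, s, w}, so it goes in M[<S>, t] for t ∈ {r, s, w}.
For <S> -> epsilon: FIRST(epsilon) = {epsilon}, so it goes in M[<S>, t] for t ∈ {}; since epsilon ∈ FIRST, also for every t ∈ FOLLOW(<S>) = {$}.

<S> -> epsilon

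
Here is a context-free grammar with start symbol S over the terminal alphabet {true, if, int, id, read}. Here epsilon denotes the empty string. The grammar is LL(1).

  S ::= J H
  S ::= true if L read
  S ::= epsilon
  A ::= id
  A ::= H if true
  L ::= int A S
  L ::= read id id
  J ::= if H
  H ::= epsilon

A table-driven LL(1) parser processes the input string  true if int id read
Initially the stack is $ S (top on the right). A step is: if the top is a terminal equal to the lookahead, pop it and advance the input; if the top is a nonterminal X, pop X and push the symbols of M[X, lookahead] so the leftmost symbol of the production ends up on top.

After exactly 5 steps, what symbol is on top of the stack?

     Stack             Input                  Action
  1  $ S               true if int id read $  expand S ::= true if L read
  2  $ read L if true  true if int id read $  match true
  3  $ read L if       if int id read $       match if
  4  $ read L          int id read $          expand L ::= int A S
  5  $ read S A int    int id read $          match int
Stack after step 5: $ read S A (top = A).

A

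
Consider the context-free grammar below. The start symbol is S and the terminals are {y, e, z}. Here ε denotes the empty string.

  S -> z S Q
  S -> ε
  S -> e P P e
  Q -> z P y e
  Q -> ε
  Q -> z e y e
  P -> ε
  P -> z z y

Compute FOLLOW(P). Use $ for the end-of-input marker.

{e, y, z}

FIRST(S) = {ε, e, z}
FIRST(Q) = {ε, z}
FIRST(P) = {ε, z}
FOLLOW(S) includes $ since S is the start symbol.
FOLLOW(S): in S->z S Q, S is followed by Q with FIRST {ε, z}; in S->z S Q, the suffix after S is nullable (adds nothing new). Thus FOLLOW(S) = {$, z}.
FOLLOW(Q): in S->z S Q, the suffix after Q is empty, so FOLLOW(Q) ⊇ FOLLOW(S) = {$, z}. Thus FOLLOW(Q) = {$, z}.
FOLLOW(P): in S->e P P e (occurrence 1), P is followed by P e with FIRST {e, z}; in S->e P P e (occurrence 2), P is followed by e with FIRST {e}; in Q->z P y e, P is followed by y e with FIRST {y}. Thus FOLLOW(P) = {e, y, z}.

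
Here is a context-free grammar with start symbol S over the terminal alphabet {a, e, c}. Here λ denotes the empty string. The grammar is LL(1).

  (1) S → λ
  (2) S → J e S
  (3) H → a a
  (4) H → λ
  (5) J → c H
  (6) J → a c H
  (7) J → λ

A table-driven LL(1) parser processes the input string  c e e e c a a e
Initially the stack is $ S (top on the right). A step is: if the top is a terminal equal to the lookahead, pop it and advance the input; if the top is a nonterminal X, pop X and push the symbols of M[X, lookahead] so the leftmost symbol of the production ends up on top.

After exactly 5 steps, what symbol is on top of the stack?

     Stack      Input              Action
  1  $ S        c e e e c a a e $  expand S → J e S
  2  $ S e J    c e e e c a a e $  expand J → c H
  3  $ S e H c  c e e e c a a e $  match c
  4  $ S e H    e e e c a a e $    expand H → λ
  5  $ S e      e e e c a a e $    match e
Stack after step 5: $ S (top = S).

S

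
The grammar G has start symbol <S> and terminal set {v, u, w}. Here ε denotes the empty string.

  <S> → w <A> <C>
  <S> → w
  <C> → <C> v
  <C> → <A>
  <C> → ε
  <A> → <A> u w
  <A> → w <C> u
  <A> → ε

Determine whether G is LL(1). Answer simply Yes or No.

No

FIRST(<S>) = {w}
FIRST(<C>) = {ε, u, v, w}
FIRST(<A>) = {ε, u, w}
FOLLOW(<S>) = {$}
FOLLOW(<C>) = {$, u, v}
FOLLOW(<A>) = {$, u, v, w}
Cell M[<A>, u] receives both <A> → <A> u w and <A> → ε — the grammar is not LL(1).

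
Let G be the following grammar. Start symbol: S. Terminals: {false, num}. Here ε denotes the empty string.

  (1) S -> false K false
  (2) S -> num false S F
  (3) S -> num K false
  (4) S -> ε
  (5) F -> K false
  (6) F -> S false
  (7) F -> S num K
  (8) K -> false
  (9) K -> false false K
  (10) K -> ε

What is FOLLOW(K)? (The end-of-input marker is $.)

FIRST(S): from S->false K false we get {false}; from S->num false S F we get {num}; from S->num K false we get {num}; from S->ε we get {ε}. So FIRST(S) = {ε, false, num}.
FIRST(K): from K->false we get {false}; from K->false false K we get {false}; from K->ε we get {ε}. So FIRST(K) = {ε, false}.
FIRST(F): from F->K false we get {false}; from F->S false we get {false, num}; from F->S num K we get {false, num}. So FIRST(F) = {false, num}.
FOLLOW(S) includes $ since S is the start symbol.
FOLLOW(S): in S->num false S F, S is followed by F with FIRST {false, num}; in F->S false, S is followed by false with FIRST {false}; in F->S num K, S is followed by num K with FIRST {num}. Thus FOLLOW(S) = {$, false, num}.
FOLLOW(F): in S->num false S F, the suffix after F is empty, so FOLLOW(F) ⊇ FOLLOW(S) = {$, false, num}. Thus FOLLOW(F) = {$, false, num}.
FOLLOW(K): in S->false K false, K is followed by false with FIRST {false}; in S->num K false, K is followed by false with FIRST {false}; in F->K false, K is followed by false with FIRST {false}; in F->S num K, the suffix after K is empty, so FOLLOW(K) ⊇ FOLLOW(F) = {$, false, num}; in K->false false K, the suffix after K is empty (adds nothing new). Thus FOLLOW(K) = {$, false, num}.

{$, false, num}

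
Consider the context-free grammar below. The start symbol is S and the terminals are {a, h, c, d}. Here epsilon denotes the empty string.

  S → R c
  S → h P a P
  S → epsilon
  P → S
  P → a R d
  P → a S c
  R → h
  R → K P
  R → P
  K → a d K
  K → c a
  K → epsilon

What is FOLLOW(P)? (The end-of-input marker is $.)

FIRST(K): from K→a d K we get {a}; from K→c a we get {c}; from K→epsilon we get {epsilon}. So FIRST(K) = {epsilon, a, c}.
FIRST(S): from S→R c we get {a, c, h}; from S→h P a P we get {h}; from S→epsilon we get {epsilon}. So FIRST(S) = {epsilon, a, c, h}.
FIRST(P): from P→S we get {epsilon, a, c, h}; from P→a R d we get {a}; from P→a S c we get {a}. So FIRST(P) = {epsilon, a, c, h}.
FIRST(R): from R→h we get {h}; from R→K P we get {epsilon, a, c, h}; from R→P we get {epsilon, a, c, h}. So FIRST(R) = {epsilon, a, c, h}.
FOLLOW(S) includes $ since S is the start symbol.
FOLLOW(R): in S→R c, R is followed by c with FIRST {c}; in P→a R d, R is followed by d with FIRST {d}. Thus FOLLOW(R) = {c, d}.
FOLLOW(K): in R→K P, K is followed by P with FIRST {epsilon, a, c, h}; in R→K P, the suffix after K is nullable, so FOLLOW(K) ⊇ FOLLOW(R) = {c, d}; in K→a d K, the suffix after K is empty (adds nothing new). Thus FOLLOW(K) = {a, c, d, h}.
FOLLOW(S): in P→S, the suffix after S is empty, so FOLLOW(S) ⊇ FOLLOW(P) = {$, a, c, d}; in P→a S c, S is followed by c with FIRST {c}. Thus FOLLOW(S) = {$, a, c, d}.
FOLLOW(P): in S→h P a P (occurrence 1), P is followed by a P with FIRST {a}; in S→h P a P (occurrence 2), the suffix after P is empty, so FOLLOW(P) ⊇ FOLLOW(S) = {$, a, c, d}; in R→K P, the suffix after P is empty, so FOLLOW(P) ⊇ FOLLOW(R) = {c, d}; in R→P, the suffix after P is empty, so FOLLOW(P) ⊇ FOLLOW(R) = {c, d}. Thus FOLLOW(P) = {$, a, c, d}.

{$, a, c, d}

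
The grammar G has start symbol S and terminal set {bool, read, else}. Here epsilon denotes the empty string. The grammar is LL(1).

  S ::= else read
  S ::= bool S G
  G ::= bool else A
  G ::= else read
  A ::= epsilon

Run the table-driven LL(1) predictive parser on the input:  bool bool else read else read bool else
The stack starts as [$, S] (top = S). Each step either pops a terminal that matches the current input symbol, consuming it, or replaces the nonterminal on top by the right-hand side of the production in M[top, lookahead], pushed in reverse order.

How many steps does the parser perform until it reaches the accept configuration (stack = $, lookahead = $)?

14

      Stack            Input                                      Action
   1  $ S              bool bool else read else read bool else $  expand S ::= bool S G
   2  $ G S bool       bool bool else read else read bool else $  match bool
   3  $ G S            bool else read else read bool else $       expand S ::= bool S G
   4  $ G G S bool     bool else read else read bool else $       match bool
   5  $ G G S          else read else read bool else $            expand S ::= else read
   6  $ G G read else  else read else read bool else $            match else
   7  $ G G read       read else read bool else $                 match read
   8  $ G G            else read bool else $                      expand G ::= else read
   9  $ G read else    else read bool else $                      match else
  10  $ G read         read bool else $                           match read
  11  $ G              bool else $                                expand G ::= bool else A
  12  $ A else bool    bool else $                                match bool
  13  $ A else         else $                                     match else
  14  $ A              $                                          expand A ::= epsilon
Accept reached after 14 steps.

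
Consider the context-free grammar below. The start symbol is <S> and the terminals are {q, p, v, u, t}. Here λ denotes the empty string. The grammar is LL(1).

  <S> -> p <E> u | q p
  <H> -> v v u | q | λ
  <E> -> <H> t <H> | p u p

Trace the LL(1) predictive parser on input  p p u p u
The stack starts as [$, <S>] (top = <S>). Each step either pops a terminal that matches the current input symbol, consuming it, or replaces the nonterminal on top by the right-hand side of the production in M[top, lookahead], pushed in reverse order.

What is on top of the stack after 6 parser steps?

     Stack      Input        Action
  1  $ <S>      p p u p u $  expand <S> -> p <E> u
  2  $ u <E> p  p p u p u $  match p
  3  $ u <E>    p u p u $    expand <E> -> p u p
  4  $ u p u p  p u p u $    match p
  5  $ u p u    u p u $      match u
  6  $ u p      p u $        match p
Stack after step 6: $ u (top = u).

u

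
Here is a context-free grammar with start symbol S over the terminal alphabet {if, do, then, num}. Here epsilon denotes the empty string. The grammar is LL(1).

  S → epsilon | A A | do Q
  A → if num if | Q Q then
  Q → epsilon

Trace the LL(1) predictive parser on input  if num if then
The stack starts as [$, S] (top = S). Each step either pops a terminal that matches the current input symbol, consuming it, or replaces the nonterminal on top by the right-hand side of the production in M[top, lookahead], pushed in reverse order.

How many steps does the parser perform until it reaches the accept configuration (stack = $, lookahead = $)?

step 1: stack=$ S  input=if num if then $  — expand S → A A
step 2: stack=$ A A  input=if num if then $  — expand A → if num if
step 3: stack=$ A if num if  input=if num if then $  — match if
step 4: stack=$ A if num  input=num if then $  — match num
step 5: stack=$ A if  input=if then $  — match if
step 6: stack=$ A  input=then $  — expand A → Q Q then
step 7: stack=$ then Q Q  input=then $  — expand Q → epsilon
step 8: stack=$ then Q  input=then $  — expand Q → epsilon
step 9: stack=$ then  input=then $  — match then
Accept reached after 9 steps.

9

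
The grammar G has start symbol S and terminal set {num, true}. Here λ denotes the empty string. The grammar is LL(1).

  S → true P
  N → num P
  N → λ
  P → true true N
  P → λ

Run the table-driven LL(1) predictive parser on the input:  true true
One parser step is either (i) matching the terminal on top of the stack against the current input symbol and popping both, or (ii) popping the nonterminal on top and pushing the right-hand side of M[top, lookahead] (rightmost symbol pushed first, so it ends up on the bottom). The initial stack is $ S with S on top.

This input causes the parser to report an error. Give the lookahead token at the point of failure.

step 1: stack=$ S  input=true true $  — expand S → true P
step 2: stack=$ P true  input=true true $  — match true
step 3: stack=$ P  input=true $  — expand P → true true N
step 4: stack=$ N true true  input=true $  — match true
step 5: stack=$ N true  input=$  — error: top is terminal true but lookahead is $

$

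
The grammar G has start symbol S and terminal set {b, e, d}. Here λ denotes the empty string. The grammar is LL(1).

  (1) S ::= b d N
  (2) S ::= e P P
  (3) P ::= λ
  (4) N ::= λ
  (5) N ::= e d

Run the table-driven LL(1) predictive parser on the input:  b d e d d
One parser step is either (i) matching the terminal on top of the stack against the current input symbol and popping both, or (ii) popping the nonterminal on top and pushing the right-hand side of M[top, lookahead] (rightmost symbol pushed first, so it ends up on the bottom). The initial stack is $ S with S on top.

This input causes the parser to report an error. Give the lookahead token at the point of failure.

d

step 1: stack=$ S  input=b d e d d $  — expand S ::= b d N
step 2: stack=$ N d b  input=b d e d d $  — match b
step 3: stack=$ N d  input=d e d d $  — match d
step 4: stack=$ N  input=e d d $  — expand N ::= e d
step 5: stack=$ d e  input=e d d $  — match e
step 6: stack=$ d  input=d d $  — match d
step 7: stack=$  input=d $  — error: stack empty but input remains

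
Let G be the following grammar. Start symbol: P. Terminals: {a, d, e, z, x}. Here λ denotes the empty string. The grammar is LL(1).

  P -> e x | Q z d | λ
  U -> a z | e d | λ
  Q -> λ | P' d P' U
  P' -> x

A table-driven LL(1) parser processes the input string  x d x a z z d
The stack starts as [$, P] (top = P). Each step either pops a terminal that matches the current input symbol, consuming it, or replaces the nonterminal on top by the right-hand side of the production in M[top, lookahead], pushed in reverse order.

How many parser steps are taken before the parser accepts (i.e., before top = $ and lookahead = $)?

12

step 1: stack=$ P  input=x d x a z z d $  — expand P -> Q z d
step 2: stack=$ d z Q  input=x d x a z z d $  — expand Q -> P' d P' U
step 3: stack=$ d z U P' d P'  input=x d x a z z d $  — expand P' -> x
step 4: stack=$ d z U P' d x  input=x d x a z z d $  — match x
step 5: stack=$ d z U P' d  input=d x a z z d $  — match d
step 6: stack=$ d z U P'  input=x a z z d $  — expand P' -> x
step 7: stack=$ d z U x  input=x a z z d $  — match x
step 8: stack=$ d z U  input=a z z d $  — expand U -> a z
step 9: stack=$ d z z a  input=a z z d $  — match a
step 10: stack=$ d z z  input=z z d $  — match z
step 11: stack=$ d z  input=z d $  — match z
step 12: stack=$ d  input=d $  — match d
Accept reached after 12 steps.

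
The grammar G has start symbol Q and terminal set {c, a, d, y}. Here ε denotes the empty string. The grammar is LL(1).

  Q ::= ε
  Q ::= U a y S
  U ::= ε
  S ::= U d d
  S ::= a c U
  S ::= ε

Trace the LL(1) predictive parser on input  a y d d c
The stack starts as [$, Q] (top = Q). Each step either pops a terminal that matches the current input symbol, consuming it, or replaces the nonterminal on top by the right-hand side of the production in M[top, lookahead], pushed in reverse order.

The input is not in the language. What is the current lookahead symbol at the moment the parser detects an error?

c

step 1: stack=$ Q  input=a y d d c $  — expand Q ::= U a y S
step 2: stack=$ S y a U  input=a y d d c $  — expand U ::= ε
step 3: stack=$ S y a  input=a y d d c $  — match a
step 4: stack=$ S y  input=y d d c $  — match y
step 5: stack=$ S  input=d d c $  — expand S ::= U d d
step 6: stack=$ d d U  input=d d c $  — expand U ::= ε
step 7: stack=$ d d  input=d d c $  — match d
step 8: stack=$ d  input=d c $  — match d
step 9: stack=$  input=c $  — error: stack empty but input remains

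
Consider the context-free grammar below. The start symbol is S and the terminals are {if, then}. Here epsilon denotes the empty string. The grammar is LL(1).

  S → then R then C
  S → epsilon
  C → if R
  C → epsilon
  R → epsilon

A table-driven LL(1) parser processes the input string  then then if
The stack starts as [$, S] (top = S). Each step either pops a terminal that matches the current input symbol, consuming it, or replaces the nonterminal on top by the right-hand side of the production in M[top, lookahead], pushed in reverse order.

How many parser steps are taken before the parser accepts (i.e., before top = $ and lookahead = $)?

step 1: stack=$ S  input=then then if $  — expand S → then R then C
step 2: stack=$ C then R then  input=then then if $  — match then
step 3: stack=$ C then R  input=then if $  — expand R → epsilon
step 4: stack=$ C then  input=then if $  — match then
step 5: stack=$ C  input=if $  — expand C → if R
step 6: stack=$ R if  input=if $  — match if
step 7: stack=$ R  input=$  — expand R → epsilon
Accept reached after 7 steps.

7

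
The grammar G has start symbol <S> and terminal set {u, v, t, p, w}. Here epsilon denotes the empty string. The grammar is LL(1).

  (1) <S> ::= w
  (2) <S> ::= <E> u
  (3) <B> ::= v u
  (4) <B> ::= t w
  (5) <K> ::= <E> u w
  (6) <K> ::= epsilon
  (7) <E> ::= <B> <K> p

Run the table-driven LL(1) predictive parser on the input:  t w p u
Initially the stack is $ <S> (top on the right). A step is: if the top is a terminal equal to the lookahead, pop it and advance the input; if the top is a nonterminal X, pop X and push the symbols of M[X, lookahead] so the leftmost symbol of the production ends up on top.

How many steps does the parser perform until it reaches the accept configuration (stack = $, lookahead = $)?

     Stack          Input      Action
  1  $ <S>          t w p u $  expand <S> ::= <E> u
  2  $ u <E>        t w p u $  expand <E> ::= <B> <K> p
  3  $ u p <K> <B>  t w p u $  expand <B> ::= t w
  4  $ u p <K> w t  t w p u $  match t
  5  $ u p <K> w    w p u $    match w
  6  $ u p <K>      p u $      expand <K> ::= epsilon
  7  $ u p          p u $      match p
  8  $ u            u $        match u
Accept reached after 8 steps.

8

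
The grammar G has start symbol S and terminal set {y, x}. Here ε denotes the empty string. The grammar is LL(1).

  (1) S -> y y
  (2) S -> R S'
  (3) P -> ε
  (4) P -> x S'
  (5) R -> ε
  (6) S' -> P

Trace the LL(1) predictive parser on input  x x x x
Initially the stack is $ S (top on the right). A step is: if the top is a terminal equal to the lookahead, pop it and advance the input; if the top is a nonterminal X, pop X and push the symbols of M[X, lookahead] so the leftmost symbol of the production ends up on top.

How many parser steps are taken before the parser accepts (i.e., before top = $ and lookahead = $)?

16

      Stack   Input      Action
   1  $ S     x x x x $  expand S -> R S'
   2  $ S' R  x x x x $  expand R -> ε
   3  $ S'    x x x x $  expand S' -> P
   4  $ P     x x x x $  expand P -> x S'
   5  $ S' x  x x x x $  match x
   6  $ S'    x x x $    expand S' -> P
   7  $ P     x x x $    expand P -> x S'
   8  $ S' x  x x x $    match x
   9  $ S'    x x $      expand S' -> P
  10  $ P     x x $      expand P -> x S'
  11  $ S' x  x x $      match x
  12  $ S'    x $        expand S' -> P
  13  $ P     x $        expand P -> x S'
  14  $ S' x  x $        match x
  15  $ S'    $          expand S' -> P
  16  $ P     $          expand P -> ε
Accept reached after 16 steps.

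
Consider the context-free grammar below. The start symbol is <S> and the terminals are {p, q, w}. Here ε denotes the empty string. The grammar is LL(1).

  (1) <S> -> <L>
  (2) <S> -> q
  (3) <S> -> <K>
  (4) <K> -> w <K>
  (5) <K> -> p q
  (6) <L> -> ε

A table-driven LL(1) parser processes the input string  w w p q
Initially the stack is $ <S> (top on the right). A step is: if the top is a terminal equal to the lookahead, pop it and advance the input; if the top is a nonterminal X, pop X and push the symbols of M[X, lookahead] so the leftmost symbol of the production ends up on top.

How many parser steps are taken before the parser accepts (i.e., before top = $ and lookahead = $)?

8

step 1: stack=$ <S>  input=w w p q $  — expand <S> -> <K>
step 2: stack=$ <K>  input=w w p q $  — expand <K> -> w <K>
step 3: stack=$ <K> w  input=w w p q $  — match w
step 4: stack=$ <K>  input=w p q $  — expand <K> -> w <K>
step 5: stack=$ <K> w  input=w p q $  — match w
step 6: stack=$ <K>  input=p q $  — expand <K> -> p q
step 7: stack=$ q p  input=p q $  — match p
step 8: stack=$ q  input=q $  — match q
Accept reached after 8 steps.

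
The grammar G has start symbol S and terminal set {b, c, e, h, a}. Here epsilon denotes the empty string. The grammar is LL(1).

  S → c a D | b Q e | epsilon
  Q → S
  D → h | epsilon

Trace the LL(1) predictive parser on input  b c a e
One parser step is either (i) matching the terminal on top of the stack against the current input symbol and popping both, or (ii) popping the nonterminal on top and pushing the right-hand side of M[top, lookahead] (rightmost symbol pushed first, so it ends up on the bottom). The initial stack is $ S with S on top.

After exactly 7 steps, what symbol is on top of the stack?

step 1: stack=$ S  input=b c a e $  — expand S → b Q e
step 2: stack=$ e Q b  input=b c a e $  — match b
step 3: stack=$ e Q  input=c a e $  — expand Q → S
step 4: stack=$ e S  input=c a e $  — expand S → c a D
step 5: stack=$ e D a c  input=c a e $  — match c
step 6: stack=$ e D a  input=a e $  — match a
step 7: stack=$ e D  input=e $  — expand D → epsilon
Stack after step 7: $ e (top = e).

e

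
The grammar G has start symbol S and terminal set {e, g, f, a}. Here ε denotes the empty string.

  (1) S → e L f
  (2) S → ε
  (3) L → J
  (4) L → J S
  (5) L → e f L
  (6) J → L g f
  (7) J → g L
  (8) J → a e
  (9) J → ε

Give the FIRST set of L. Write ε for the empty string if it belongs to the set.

FIRST(S): from S→e L f we get {e}; from S→ε we get {ε}. So FIRST(S) = {ε, e}.
FIRST(L): from L→J we get {ε, a, e, g}; from L→J S we get {ε, a, e, g}; from L→e f L we get {e}. So FIRST(L) = {ε, a, e, g}.
FIRST(J): from J→L g f we get {a, e, g}; from J→g L we get {g}; from J→a e we get {a}; from J→ε we get {ε}. So FIRST(J) = {ε, a, e, g}.

{ε, a, e, g}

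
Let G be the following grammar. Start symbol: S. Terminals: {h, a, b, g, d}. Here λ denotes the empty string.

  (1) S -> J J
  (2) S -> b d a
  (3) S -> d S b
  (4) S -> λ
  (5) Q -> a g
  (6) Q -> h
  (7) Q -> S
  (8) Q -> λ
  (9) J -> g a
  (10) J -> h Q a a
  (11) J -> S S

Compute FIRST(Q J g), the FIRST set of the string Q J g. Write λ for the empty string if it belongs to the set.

{a, b, d, g, h}

FIRST(S) = {λ, b, d, g, h}  (via J J)
FIRST(Q) = {λ, a, b, d, g, h}  (via S)
FIRST(J) = {λ, b, d, g, h}  (via S S)
FIRST(Q J g): take FIRST of each symbol in turn, carrying on past any symbol whose FIRST contains λ; result {a, b, d, g, h}.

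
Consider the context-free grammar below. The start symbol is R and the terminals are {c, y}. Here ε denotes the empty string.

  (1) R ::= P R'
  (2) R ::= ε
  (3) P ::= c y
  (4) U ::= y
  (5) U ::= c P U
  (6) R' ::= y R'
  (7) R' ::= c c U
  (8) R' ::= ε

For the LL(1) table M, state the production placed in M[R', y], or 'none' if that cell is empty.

R' ::= y R'

FIRST(P): from P::=c y we get {c}. So FIRST(P) = {c}.
FIRST(U): from U::=y we get {y}; from U::=c P U we get {c}. So FIRST(U) = {c, y}.
FIRST(R'): from R'::=y R' we get {y}; from R'::=c c U we get {c}; from R'::=ε we get {ε}. So FIRST(R') = {ε, c, y}.
FIRST(R): from R::=P R' we get {c}; from R::=ε we get {ε}. So FIRST(R) = {ε, c}.
FOLLOW(R) includes $ since R is the start symbol.
FOLLOW(R): R appears on no right-hand side. Thus FOLLOW(R) = {$}.
FOLLOW(R'): in R::=P R', the suffix after R' is empty, so FOLLOW(R') ⊇ FOLLOW(R) = {$}; in R'::=y R', the suffix after R' is empty (adds nothing new). Thus FOLLOW(R') = {$}.
For R' ::= y R': FIRST(y R') = {y}, so it goes in M[R', t] for t ∈ {y}.
For R' ::= c c U: FIRST(c c U) = {c}, so it goes in M[R', t] for t ∈ {c}.
For R' ::= ε: FIRST(ε) = {ε}, so it goes in M[R', t] for t ∈ {}; since ε ∈ FIRST, also for every t ∈ FOLLOW(R') = {$}.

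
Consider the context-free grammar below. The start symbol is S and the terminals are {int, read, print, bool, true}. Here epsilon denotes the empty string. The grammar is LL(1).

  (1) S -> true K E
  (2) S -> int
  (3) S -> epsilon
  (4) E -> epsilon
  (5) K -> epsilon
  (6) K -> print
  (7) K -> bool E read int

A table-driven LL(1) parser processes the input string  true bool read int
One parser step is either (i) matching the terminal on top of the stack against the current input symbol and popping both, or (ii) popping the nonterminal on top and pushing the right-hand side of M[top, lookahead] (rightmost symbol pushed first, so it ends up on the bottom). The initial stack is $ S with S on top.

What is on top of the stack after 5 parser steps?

step 1: stack=$ S  input=true bool read int $  — expand S -> true K E
step 2: stack=$ E K true  input=true bool read int $  — match true
step 3: stack=$ E K  input=bool read int $  — expand K -> bool E read int
step 4: stack=$ E int read E bool  input=bool read int $  — match bool
step 5: stack=$ E int read E  input=read int $  — expand E -> epsilon
Stack after step 5: $ E int read (top = read).

read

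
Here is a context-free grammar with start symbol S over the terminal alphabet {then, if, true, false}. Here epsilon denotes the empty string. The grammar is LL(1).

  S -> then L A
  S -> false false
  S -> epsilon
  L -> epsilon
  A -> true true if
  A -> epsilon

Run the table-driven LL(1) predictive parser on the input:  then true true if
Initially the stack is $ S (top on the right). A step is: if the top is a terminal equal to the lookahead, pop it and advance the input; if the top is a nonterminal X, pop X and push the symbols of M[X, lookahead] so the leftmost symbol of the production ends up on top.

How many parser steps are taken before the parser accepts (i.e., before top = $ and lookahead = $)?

7

     Stack           Input                Action
  1  $ S             then true true if $  expand S -> then L A
  2  $ A L then      then true true if $  match then
  3  $ A L           true true if $       expand L -> epsilon
  4  $ A             true true if $       expand A -> true true if
  5  $ if true true  true true if $       match true
  6  $ if true       true if $            match true
  7  $ if            if $                 match if
Accept reached after 7 steps.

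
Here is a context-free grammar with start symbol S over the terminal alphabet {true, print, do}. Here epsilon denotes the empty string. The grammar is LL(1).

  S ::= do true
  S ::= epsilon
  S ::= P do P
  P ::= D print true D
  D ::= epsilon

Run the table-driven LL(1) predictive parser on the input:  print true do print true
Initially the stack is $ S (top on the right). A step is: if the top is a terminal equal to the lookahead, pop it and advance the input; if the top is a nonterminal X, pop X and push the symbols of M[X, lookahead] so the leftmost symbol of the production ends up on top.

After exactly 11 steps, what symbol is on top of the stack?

D

      Stack                  Input                       Action
   1  $ S                    print true do print true $  expand S ::= P do P
   2  $ P do P               print true do print true $  expand P ::= D print true D
   3  $ P do D true print D  print true do print true $  expand D ::= epsilon
   4  $ P do D true print    print true do print true $  match print
   5  $ P do D true          true do print true $        match true
   6  $ P do D               do print true $             expand D ::= epsilon
   7  $ P do                 do print true $             match do
   8  $ P                    print true $                expand P ::= D print true D
   9  $ D true print D       print true $                expand D ::= epsilon
  10  $ D true print         print true $                match print
  11  $ D true               true $                      match true
Stack after step 11: $ D (top = D).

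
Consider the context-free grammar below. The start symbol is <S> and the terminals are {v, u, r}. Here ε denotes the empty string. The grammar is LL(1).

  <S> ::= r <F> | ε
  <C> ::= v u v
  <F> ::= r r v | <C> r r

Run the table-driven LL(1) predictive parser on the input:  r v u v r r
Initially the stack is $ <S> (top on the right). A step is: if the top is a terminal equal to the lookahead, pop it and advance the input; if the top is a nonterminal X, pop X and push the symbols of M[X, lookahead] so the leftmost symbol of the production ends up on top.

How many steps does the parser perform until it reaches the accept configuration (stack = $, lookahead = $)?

     Stack        Input          Action
  1  $ <S>        r v u v r r $  expand <S> ::= r <F>
  2  $ <F> r      r v u v r r $  match r
  3  $ <F>        v u v r r $    expand <F> ::= <C> r r
  4  $ r r <C>    v u v r r $    expand <C> ::= v u v
  5  $ r r v u v  v u v r r $    match v
  6  $ r r v u    u v r r $      match u
  7  $ r r v      v r r $        match v
  8  $ r r        r r $          match r
  9  $ r          r $            match r
Accept reached after 9 steps.

9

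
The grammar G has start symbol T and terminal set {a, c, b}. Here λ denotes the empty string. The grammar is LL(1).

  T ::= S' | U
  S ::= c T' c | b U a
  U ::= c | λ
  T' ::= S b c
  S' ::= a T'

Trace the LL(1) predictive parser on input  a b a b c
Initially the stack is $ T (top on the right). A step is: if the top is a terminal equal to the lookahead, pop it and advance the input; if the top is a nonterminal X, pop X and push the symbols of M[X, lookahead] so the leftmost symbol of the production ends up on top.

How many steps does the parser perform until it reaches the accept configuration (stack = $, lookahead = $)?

      Stack        Input        Action
   1  $ T          a b a b c $  expand T ::= S'
   2  $ S'         a b a b c $  expand S' ::= a T'
   3  $ T' a       a b a b c $  match a
   4  $ T'         b a b c $    expand T' ::= S b c
   5  $ c b S      b a b c $    expand S ::= b U a
   6  $ c b a U b  b a b c $    match b
   7  $ c b a U    a b c $      expand U ::= λ
   8  $ c b a      a b c $      match a
   9  $ c b        b c $        match b
  10  $ c          c $          match c
Accept reached after 10 steps.

10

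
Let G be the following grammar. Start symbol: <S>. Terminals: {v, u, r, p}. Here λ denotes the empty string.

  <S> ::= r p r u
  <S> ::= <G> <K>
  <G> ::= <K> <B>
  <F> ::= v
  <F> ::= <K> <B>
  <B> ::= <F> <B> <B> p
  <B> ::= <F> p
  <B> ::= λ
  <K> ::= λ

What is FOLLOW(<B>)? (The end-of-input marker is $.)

FIRST(<K>): from <K>::=λ we get {λ}. So FIRST(<K>) = {λ}.
FIRST(<S>): from <S>::=r p r u we get {r}; from <S>::=<G> <K> we get {λ, p, v}. So FIRST(<S>) = {λ, p, r, v}.
FIRST(<G>): from <G>::=<K> <B> we get {λ, p, v}. So FIRST(<G>) = {λ, p, v}.
FIRST(<F>): from <F>::=v we get {v}; from <F>::=<K> <B> we get {λ, p, v}. So FIRST(<F>) = {λ, p, v}.
FIRST(<B>): from <B>::=<F> <B> <B> p we get {p, v}; from <B>::=<F> p we get {p, v}; from <B>::=λ we get {λ}. So FIRST(<B>) = {λ, p, v}.
FOLLOW(<S>) includes $ since <S> is the start symbol.
FOLLOW(<S>): <S> appears on no right-hand side. Thus FOLLOW(<S>) = {$}.
FOLLOW(<G>): in <S>::=<G> <K>, <G> is followed by <K> with FIRST {λ}; in <S>::=<G> <K>, the suffix after <G> is nullable, so FOLLOW(<G>) ⊇ FOLLOW(<S>) = {$}. Thus FOLLOW(<G>) = {$}.
FOLLOW(<F>): in <B>::=<F> <B> <B> p, <F> is followed by <B> <B> p with FIRST {p, v}; in <B>::=<F> p, <F> is followed by p with FIRST {p}. Thus FOLLOW(<F>) = {p, v}.
FOLLOW(<B>): in <G>::=<K> <B>, the suffix after <B> is empty, so FOLLOW(<B>) ⊇ FOLLOW(<G>) = {$}; in <F>::=<K> <B>, the suffix after <B> is empty, so FOLLOW(<B>) ⊇ FOLLOW(<F>) = {p, v}; in <B>::=<F> <B> <B> p (occurrence 1), <B> is followed by <B> p with FIRST {p, v}; in <B>::=<F> <B> <B> p (occurrence 2), <B> is followed by p with FIRST {p}. Thus FOLLOW(<B>) = {$, p, v}.
FOLLOW(<K>): in <S>::=<G> <K>, the suffix after <K> is empty, so FOLLOW(<K>) ⊇ FOLLOW(<S>) = {$}; in <G>::=<K> <B>, <K> is followed by <B> with FIRST {λ, p, v}; in <G>::=<K> <B>, the suffix after <K> is nullable, so FOLLOW(<K>) ⊇ FOLLOW(<G>) = {$}; in <F>::=<K> <B>, <K> is followed by <B> with FIRST {λ, p, v}; in <F>::=<K> <B>, the suffix after <K> is nullable, so FOLLOW(<K>) ⊇ FOLLOW(<F>) = {p, v}. Thus FOLLOW(<K>) = {$, p, v}.

{$, p, v}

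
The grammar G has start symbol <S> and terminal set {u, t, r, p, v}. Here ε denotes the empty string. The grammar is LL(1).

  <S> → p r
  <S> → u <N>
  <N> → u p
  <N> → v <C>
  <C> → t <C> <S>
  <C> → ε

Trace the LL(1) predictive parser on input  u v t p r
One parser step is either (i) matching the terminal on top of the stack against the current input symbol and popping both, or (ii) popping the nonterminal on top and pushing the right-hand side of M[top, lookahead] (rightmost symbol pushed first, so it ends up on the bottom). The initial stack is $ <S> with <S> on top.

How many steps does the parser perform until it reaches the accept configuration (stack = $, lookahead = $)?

10

step 1: stack=$ <S>  input=u v t p r $  — expand <S> → u <N>
step 2: stack=$ <N> u  input=u v t p r $  — match u
step 3: stack=$ <N>  input=v t p r $  — expand <N> → v <C>
step 4: stack=$ <C> v  input=v t p r $  — match v
step 5: stack=$ <C>  input=t p r $  — expand <C> → t <C> <S>
step 6: stack=$ <S> <C> t  input=t p r $  — match t
step 7: stack=$ <S> <C>  input=p r $  — expand <C> → ε
step 8: stack=$ <S>  input=p r $  — expand <S> → p r
step 9: stack=$ r p  input=p r $  — match p
step 10: stack=$ r  input=r $  — match r
Accept reached after 10 steps.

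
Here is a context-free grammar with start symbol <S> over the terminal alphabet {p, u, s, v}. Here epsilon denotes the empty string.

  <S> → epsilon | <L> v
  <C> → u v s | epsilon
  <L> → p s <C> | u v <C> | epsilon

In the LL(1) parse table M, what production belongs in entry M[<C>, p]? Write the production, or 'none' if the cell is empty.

FIRST(<C>): from <C>→u v s we get {u}; from <C>→epsilon we get {epsilon}. So FIRST(<C>) = {epsilon, u}.
FIRST(<L>): from <L>→p s <C> we get {p}; from <L>→u v <C> we get {u}; from <L>→epsilon we get {epsilon}. So FIRST(<L>) = {epsilon, p, u}.
FIRST(<S>): from <S>→epsilon we get {epsilon}; from <S>→<L> v we get {p, u, v}. So FIRST(<S>) = {epsilon, p, u, v}.
FOLLOW(<S>) includes $ since <S> is the start symbol.
FOLLOW(<L>): in <S>→<L> v, <L> is followed by v with FIRST {v}. Thus FOLLOW(<L>) = {v}.
FOLLOW(<C>): in <L>→p s <C>, the suffix after <C> is empty, so FOLLOW(<C>) ⊇ FOLLOW(<L>) = {v}; in <L>→u v <C>, the suffix after <C> is empty, so FOLLOW(<C>) ⊇ FOLLOW(<L>) = {v}. Thus FOLLOW(<C>) = {v}.
For <C> → u v s: FIRST(u v s) = {u}, so it goes in M[<C>, t] for t ∈ {u}.
For <C> → epsilon: FIRST(epsilon) = {epsilon}, so it goes in M[<C>, t] for t ∈ {}; since epsilon ∈ FIRST, also for every t ∈ FOLLOW(<C>) = {v}.
None of these place a production in M[<C>, p].

none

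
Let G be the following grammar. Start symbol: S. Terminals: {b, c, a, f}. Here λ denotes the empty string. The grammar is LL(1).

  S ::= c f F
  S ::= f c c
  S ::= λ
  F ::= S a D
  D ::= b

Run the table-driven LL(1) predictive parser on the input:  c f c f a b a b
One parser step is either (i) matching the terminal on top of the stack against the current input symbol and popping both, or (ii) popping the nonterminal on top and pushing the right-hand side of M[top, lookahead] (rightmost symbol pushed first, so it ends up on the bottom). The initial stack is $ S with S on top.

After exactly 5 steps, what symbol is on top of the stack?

step 1: stack=$ S  input=c f c f a b a b $  — expand S ::= c f F
step 2: stack=$ F f c  input=c f c f a b a b $  — match c
step 3: stack=$ F f  input=f c f a b a b $  — match f
step 4: stack=$ F  input=c f a b a b $  — expand F ::= S a D
step 5: stack=$ D a S  input=c f a b a b $  — expand S ::= c f F
Stack after step 5: $ D a F f c (top = c).

c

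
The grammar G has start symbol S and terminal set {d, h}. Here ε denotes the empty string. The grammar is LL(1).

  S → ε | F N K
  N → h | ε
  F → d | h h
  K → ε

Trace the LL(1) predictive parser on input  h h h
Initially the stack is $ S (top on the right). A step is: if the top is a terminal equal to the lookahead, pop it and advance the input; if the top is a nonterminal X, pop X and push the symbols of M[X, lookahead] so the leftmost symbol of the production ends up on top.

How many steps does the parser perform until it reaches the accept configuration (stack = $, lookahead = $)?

step 1: stack=$ S  input=h h h $  — expand S → F N K
step 2: stack=$ K N F  input=h h h $  — expand F → h h
step 3: stack=$ K N h h  input=h h h $  — match h
step 4: stack=$ K N h  input=h h $  — match h
step 5: stack=$ K N  input=h $  — expand N → h
step 6: stack=$ K h  input=h $  — match h
step 7: stack=$ K  input=$  — expand K → ε
Accept reached after 7 steps.

7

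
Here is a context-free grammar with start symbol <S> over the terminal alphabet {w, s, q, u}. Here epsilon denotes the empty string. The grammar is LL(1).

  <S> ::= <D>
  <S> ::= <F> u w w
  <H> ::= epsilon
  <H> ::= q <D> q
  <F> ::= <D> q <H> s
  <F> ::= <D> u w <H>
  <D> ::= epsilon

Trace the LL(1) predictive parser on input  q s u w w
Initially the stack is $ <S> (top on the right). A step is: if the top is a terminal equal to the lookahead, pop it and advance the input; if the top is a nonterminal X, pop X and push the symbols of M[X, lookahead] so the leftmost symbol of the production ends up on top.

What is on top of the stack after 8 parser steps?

     Stack                Input        Action
  1  $ <S>                q s u w w $  expand <S> ::= <F> u w w
  2  $ w w u <F>          q s u w w $  expand <F> ::= <D> q <H> s
  3  $ w w u s <H> q <D>  q s u w w $  expand <D> ::= epsilon
  4  $ w w u s <H> q      q s u w w $  match q
  5  $ w w u s <H>        s u w w $    expand <H> ::= epsilon
  6  $ w w u s            s u w w $    match s
  7  $ w w u              u w w $      match u
  8  $ w w                w w $        match w
Stack after step 8: $ w (top = w).

w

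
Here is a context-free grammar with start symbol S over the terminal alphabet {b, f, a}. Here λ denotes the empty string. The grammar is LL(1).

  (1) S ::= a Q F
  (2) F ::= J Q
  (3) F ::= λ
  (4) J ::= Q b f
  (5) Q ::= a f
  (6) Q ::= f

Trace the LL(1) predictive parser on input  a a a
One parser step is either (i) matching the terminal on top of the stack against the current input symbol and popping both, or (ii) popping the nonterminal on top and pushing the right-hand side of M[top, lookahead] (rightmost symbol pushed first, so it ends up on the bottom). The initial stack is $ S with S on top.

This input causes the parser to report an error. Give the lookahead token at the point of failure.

     Stack    Input    Action
  1  $ S      a a a $  expand S ::= a Q F
  2  $ F Q a  a a a $  match a
  3  $ F Q    a a $    expand Q ::= a f
  4  $ F f a  a a $    match a
  5  $ F f    a $      error: top is terminal f but lookahead is a

a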